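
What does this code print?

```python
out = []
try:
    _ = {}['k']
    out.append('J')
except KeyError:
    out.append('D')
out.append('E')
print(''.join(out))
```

Execution trace: 'D' (except KeyError) → 'E' (after the try/except). Output: DE

Answer: DE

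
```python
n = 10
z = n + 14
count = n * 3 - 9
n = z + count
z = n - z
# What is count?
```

Trace:
`n = 10` → n = 10
`z = n + 14` → z = 24
`count = n * 3 - 9` → count = 21
`n = z + count` → n = 45
`z = n - z` → z = 21
So count = 21

Answer: 21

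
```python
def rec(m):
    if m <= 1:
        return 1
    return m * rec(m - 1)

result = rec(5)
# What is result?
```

rec(5) = 5 * 4 * 3 * 2 * 1 = 120

Answer: 120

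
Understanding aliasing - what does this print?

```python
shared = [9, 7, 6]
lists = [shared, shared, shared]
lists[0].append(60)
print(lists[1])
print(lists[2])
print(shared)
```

Key concept: list of same reference.
Step by step:
`shared = [9, 7, 6]` → shared = [9, 7, 6]
`lists = [shared, shared, shared]` → lists = [[9, 7, 6], [9, 7, 6], [9, 7, 6]]
`lists[0].append(60)` → shared = [9, 7, 6, 60]; lists = [[9, 7, 6, 60], [9, 7, 6, 60], [9, 7, 6, 60]]
`print(lists[1])` → prints [9, 7, 6, 60]
`print(lists[2])` → prints [9, 7, 6, 60]
`print(shared)` → prints [9, 7, 6, 60]

Answer:
[9, 7, 6, 60]
[9, 7, 6, 60]
[9, 7, 6, 60]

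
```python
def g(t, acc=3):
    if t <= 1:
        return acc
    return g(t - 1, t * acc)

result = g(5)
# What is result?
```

Accumulator trace (n, acc): (5, 3) -> (4, 15) -> (3, 60) -> (2, 180) -> (1, 360) -> return 360

Answer: 360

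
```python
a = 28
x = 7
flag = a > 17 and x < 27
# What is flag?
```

Trace:
`a = 28` → a = 28
`x = 7` → x = 7
`flag = a > 17 and x < 27` → flag = True
So flag = True

Answer: True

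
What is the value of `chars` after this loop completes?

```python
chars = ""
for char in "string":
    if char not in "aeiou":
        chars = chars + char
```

Remove vowels from 'string'
`chars` takes the values: "" → "s" → "st" → "str" → "strn" → "strng"

Answer: "strng"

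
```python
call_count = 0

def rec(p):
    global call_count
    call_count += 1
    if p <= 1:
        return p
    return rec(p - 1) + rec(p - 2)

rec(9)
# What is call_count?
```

Calls(p) = 1 + Calls(p-1) + Calls(p-2); Calls(0)=Calls(1)=1. For p=9 this gives 109.

Answer: 109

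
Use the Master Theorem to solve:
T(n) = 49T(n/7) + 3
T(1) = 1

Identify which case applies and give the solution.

a=49, b=7, f(n)=3. log_7(49) = 2. Since c=0 < 2, Case 1 applies: T(n) = Θ(n^log_b(a)) = O(n^2).

Answer: O(n^2) - Case 1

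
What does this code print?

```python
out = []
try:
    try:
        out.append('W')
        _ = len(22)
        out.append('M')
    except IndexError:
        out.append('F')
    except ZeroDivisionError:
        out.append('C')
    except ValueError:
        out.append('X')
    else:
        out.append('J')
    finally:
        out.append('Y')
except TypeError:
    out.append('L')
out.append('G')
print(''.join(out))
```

Execution trace: 'W' (try body) → 'Y' (finally) → 'L' (outer except TypeError) → 'G' (after the try/except). Output: WYLG

Answer: WYLG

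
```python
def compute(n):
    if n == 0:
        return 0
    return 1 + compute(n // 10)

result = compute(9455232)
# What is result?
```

Count of digits of 9455232: 7

Answer: 7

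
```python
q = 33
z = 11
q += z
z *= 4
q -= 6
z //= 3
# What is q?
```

Trace:
`q = 33` → q = 33
`z = 11` → z = 11
`q += z` → q = 44
`z *= 4` → z = 44
`q -= 6` → q = 38
`z //= 3` → z = 14
So q = 38

Answer: 38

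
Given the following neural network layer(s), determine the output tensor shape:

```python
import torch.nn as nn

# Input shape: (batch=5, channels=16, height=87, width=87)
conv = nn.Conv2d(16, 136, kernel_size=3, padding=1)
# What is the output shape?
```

Input: (5, 16, 87, 87) -> Output: (5, 136, 87, 87)

Answer: (5, 136, 87, 87)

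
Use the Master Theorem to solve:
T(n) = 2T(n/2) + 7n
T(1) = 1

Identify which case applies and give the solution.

a=2, b=2, f(n)=7n. log_2(2) = 1. Since c=1 = 1, Case 2 applies: T(n) = Θ(n^log_b(a) · log n) = O(n log n).

Answer: O(n log n) - Case 2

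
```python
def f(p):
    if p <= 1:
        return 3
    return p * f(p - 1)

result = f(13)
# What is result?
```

f(13) = 13 * 12 * 11 * 10 * 9 * 8 * 7 * 6 * 5 * 4 * 3 * 2 * 3 = 18681062400

Answer: 18681062400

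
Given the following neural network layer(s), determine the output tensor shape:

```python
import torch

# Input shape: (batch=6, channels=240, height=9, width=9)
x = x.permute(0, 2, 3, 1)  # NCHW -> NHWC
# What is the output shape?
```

Input: (6, 240, 9, 9) -> Output: (6, 9, 9, 240)

Answer: (6, 9, 9, 240)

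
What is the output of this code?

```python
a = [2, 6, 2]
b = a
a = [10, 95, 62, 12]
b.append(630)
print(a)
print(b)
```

Key concept: rebinding vs mutation: a is rebound to a new list, b still points at the original.
Step by step:
`a = [2, 6, 2]` → a = [2, 6, 2]
`b = a` → b = [2, 6, 2] (same object as a)
`a = [10, 95, 62, 12]` → a = [10, 95, 62, 12]
`b.append(630)` → b = [2, 6, 2, 630]
`print(a)` → prints [10, 95, 62, 12]
`print(b)` → prints [2, 6, 2, 630]

Answer:
[10, 95, 62, 12]
[2, 6, 2, 630]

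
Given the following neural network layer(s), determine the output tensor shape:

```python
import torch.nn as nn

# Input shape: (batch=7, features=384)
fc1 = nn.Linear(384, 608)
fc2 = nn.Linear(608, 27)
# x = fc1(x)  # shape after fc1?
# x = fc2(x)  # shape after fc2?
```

Input: (7, 384) -> after fc1: (7, 608) -> Output: (7, 27)

Answer: (7, 27)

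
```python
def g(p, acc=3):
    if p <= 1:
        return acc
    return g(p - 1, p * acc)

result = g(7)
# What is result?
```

Accumulator trace (n, acc): (7, 3) -> (6, 21) -> (5, 126) -> (4, 630) -> (3, 2520) -> (2, 7560) -> (1, 15120) -> return 15120

Answer: 15120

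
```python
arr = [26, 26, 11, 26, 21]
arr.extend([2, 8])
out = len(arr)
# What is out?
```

Trace:
`arr = [26, 26, 11, 26, 21]` → arr = [26, 26, 11, 26, 21]
`arr.extend([2, 8])` → arr = [26, 26, 11, 26, 21, 2, 8]
`out = len(arr)` → out = 7
So out = 7

Answer: 7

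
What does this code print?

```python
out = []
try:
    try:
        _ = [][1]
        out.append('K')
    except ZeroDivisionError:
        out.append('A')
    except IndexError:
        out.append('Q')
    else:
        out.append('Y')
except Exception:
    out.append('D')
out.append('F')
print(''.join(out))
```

Execution trace: 'Q' (inner except IndexError) → 'F' (after the try/except). Output: QF

Answer: QF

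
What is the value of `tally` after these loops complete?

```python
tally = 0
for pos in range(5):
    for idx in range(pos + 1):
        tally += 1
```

Triangle: 1 + 2 + ... + 5
`tally` takes the values: 0 → 1 → 2 → 3 → 4 → 5 → 6 → 7 → 8 → 9 → 10 → 11 → 12 → 13 → 14 → 15

Answer: 15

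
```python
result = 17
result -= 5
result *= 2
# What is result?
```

Trace:
`result = 17` → result = 17
`result -= 5` → result = 12
`result *= 2` → result = 24
So result = 24

Answer: 24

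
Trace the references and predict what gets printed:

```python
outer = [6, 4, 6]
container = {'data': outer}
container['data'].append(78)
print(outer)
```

Key concept: dict holds reference to list.
Step by step:
`outer = [6, 4, 6]` → outer = [6, 4, 6]
`container = {'data': outer}` → container = {'data': [6, 4, 6]}
`container['data'].append(78)` → outer = [6, 4, 6, 78]; container = {'data': [6, 4, 6, 78]}
`print(outer)` → prints [6, 4, 6, 78]

Answer: [6, 4, 6, 78]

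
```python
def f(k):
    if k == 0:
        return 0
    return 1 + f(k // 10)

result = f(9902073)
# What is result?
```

Count of digits of 9902073: 7

Answer: 7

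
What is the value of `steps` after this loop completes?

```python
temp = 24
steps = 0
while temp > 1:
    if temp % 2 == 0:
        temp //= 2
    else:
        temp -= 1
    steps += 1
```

Steps to reduce 24 to 1
`steps` takes the values: 0 → 1 → 2 → 3 → 4 → 5

Answer: 5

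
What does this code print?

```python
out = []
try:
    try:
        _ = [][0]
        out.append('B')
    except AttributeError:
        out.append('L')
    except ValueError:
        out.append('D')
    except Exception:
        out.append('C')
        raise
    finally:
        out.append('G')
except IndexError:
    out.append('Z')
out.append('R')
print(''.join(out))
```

Execution trace: 'C' (inner except Exception) → 'G' (inner finally) → 'Z' (outer except IndexError) → 'R' (after the try/except). Output: CGZR

Answer: CGZR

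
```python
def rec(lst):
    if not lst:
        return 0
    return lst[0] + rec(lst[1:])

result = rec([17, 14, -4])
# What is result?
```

17 + 14 + (-4) + 0 = 27

Answer: 27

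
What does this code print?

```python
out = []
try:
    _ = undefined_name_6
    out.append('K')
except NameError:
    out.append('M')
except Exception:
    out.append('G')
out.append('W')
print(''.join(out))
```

Execution trace: 'M' (except NameError) → 'W' (after the try/except). Output: MW

Answer: MW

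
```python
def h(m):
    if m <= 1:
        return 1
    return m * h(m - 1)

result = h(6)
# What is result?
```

h(6) = 6 * 5 * 4 * 3 * 2 * 1 = 720

Answer: 720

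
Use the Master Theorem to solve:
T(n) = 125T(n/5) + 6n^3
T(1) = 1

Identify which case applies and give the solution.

a=125, b=5, f(n)=6n^3. log_5(125) = 3. Since c=3 = 3, Case 2 applies: T(n) = Θ(n^log_b(a) · log n) = O(n^3 log n).

Answer: O(n^3 log n) - Case 2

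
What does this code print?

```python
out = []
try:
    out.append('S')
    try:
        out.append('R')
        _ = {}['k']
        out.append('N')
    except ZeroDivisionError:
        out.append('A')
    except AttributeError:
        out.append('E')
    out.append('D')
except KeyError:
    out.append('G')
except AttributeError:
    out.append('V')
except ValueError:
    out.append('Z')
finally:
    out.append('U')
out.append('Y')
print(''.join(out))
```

Execution trace: 'S' (try body) → 'R' (inner try body) → 'G' (except KeyError) → 'U' (finally) → 'Y' (after the try/except). Output: SRGUY

Answer: SRGUY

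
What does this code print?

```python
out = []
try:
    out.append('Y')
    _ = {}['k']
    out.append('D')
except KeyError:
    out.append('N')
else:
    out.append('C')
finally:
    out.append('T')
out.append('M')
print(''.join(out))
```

Execution trace: 'Y' (try body) → 'N' (except KeyError) → 'T' (finally) → 'M' (after the try/except). Output: YNTM

Answer: YNTM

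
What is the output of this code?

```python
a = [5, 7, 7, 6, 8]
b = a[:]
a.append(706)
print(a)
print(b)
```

Key concept: slice [:] creates copy.
Step by step:
`a = [5, 7, 7, 6, 8]` → a = [5, 7, 7, 6, 8]
`b = a[:]` → b = [5, 7, 7, 6, 8]
`a.append(706)` → a = [5, 7, 7, 6, 8, 706]
`print(a)` → prints [5, 7, 7, 6, 8, 706]
`print(b)` → prints [5, 7, 7, 6, 8]

Answer:
[5, 7, 7, 6, 8, 706]
[5, 7, 7, 6, 8]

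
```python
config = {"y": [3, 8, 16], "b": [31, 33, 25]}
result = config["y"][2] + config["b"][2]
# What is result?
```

Trace:
`config = {"y": [3, 8, 16], "b": [31, 33, 25]}` → config = {'y': [3, 8, 16], 'b': [31, 33, 25]}
`result = config["y"][2] + config["b"][2]` → result = 41
So result = 41

Answer: 41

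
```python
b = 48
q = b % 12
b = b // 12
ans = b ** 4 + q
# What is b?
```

Trace:
`b = 48` → b = 48
`q = b % 12` → q = 0
`b = b // 12` → b = 4
`ans = b ** 4 + q` → ans = 256
So b = 4

Answer: 4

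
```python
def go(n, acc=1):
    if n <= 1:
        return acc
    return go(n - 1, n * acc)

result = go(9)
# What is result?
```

Accumulator trace (n, acc): (9, 1) -> (8, 9) -> (7, 72) -> (6, 504) -> (5, 3024) -> (4, 15120) -> (3, 60480) -> (2, 181440) -> (1, 362880) -> return 362880

Answer: 362880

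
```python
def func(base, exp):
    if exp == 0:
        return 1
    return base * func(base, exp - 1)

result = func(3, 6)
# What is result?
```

func(3, 6) = 3 * 3 * 3 * 3 * 3 * 3 = 729

Answer: 729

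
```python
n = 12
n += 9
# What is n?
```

Trace:
`n = 12` → n = 12
`n += 9` → n = 21
So n = 21

Answer: 21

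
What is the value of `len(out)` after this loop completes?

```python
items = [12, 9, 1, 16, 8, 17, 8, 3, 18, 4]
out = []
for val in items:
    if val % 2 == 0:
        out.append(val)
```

Count even numbers in [12, 9, 1, 16, 8, 17, 8, 3, 18, 4]
`out` takes the values: [] → [12] → [12, 16] → [12, 16, 8] → [12, 16, 8, 8] → [12, 16, 8, 8, 18] → [12, 16, 8, 8, 18, 4]
So `len(out)` = 6

Answer: 6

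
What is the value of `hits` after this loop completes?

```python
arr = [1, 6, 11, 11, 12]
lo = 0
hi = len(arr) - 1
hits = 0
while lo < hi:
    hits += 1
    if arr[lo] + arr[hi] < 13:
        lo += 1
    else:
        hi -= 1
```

Steps to find pair summing to 13
`hits` takes the values: 0 → 1 → 2 → 3 → 4

Answer: 4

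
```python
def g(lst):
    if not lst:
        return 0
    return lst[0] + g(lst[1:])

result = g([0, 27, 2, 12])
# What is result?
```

0 + 27 + 2 + 12 + 0 = 41

Answer: 41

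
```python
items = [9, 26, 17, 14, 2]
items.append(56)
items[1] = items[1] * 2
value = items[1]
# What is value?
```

Trace:
`items = [9, 26, 17, 14, 2]` → items = [9, 26, 17, 14, 2]
`items.append(56)` → items = [9, 26, 17, 14, 2, 56]
`items[1] = items[1] * 2` → items = [9, 52, 17, 14, 2, 56]
`value = items[1]` → value = 52
So value = 52

Answer: 52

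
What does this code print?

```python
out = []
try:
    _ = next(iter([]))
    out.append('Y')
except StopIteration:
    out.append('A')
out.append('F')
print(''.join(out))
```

Execution trace: 'A' (except StopIteration) → 'F' (after the try/except). Output: AF

Answer: AF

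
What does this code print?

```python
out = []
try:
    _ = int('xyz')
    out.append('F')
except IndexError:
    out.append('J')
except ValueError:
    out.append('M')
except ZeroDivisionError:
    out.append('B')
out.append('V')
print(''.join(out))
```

Execution trace: 'M' (except ValueError) → 'V' (after the try/except). Output: MV

Answer: MV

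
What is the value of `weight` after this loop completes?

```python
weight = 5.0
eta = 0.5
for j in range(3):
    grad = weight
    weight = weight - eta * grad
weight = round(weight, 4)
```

Gradient descent: w = 5.0 * (1 - 0.5)^3
`weight` takes the values: 5.0 → 2.5 → 1.25 → 0.625

Answer: 0.625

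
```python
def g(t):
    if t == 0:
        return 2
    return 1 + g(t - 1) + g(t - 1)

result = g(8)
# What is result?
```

g(t) = 1 + 2·g(t-1), g(0)=2. Closed form: (2+1)·2^8 - 1 = 767.

Answer: 767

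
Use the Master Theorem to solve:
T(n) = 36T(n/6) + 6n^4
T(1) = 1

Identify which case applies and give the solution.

a=36, b=6, f(n)=6n^4. log_6(36) = 2. Since c=4 > 2 and the regularity condition holds (36(n/6)^4 = (36/6^4)n^4 with 36/6^4 < 1), Case 3 applies: T(n) = Θ(f(n)) = O(n^4).

Answer: O(n^4) - Case 3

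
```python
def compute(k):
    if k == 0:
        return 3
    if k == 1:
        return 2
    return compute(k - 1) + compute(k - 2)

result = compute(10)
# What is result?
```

Build up from base cases: compute(0)=3, compute(1)=2, compute(2)=5, compute(3)=7, compute(4)=12, compute(5)=19, compute(6)=31, ..., compute(10)=212

Answer: 212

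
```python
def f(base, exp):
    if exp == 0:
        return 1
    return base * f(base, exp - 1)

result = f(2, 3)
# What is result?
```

f(2, 3) = 2 * 2 * 2 = 8

Answer: 8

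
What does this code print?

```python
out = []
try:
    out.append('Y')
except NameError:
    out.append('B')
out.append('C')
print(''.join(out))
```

Execution trace: 'Y' (try body, no exception) → 'C' (after the try/except). Output: YC

Answer: YC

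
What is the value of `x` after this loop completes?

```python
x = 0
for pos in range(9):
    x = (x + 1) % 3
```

Increment mod 3, 9 times = 0
`x` takes the values: 0 → 1 → 2 → 0 → 1 → 2 → 0 → 1 → 2 → 0

Answer: 0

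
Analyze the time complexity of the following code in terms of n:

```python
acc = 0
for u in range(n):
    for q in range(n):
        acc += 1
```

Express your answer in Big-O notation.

Each loop level contributes: n × n. Multiplying the contributions gives O(n^2).

Answer: O(n^2)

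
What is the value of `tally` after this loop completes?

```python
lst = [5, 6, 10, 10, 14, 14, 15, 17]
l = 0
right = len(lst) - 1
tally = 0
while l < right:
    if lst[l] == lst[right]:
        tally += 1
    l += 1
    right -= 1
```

Count matching pairs from ends
`tally` takes the values: 0

Answer: 0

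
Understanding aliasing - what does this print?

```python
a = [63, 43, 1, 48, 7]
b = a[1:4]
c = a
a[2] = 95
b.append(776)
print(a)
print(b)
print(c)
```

Key concept: slice vs alias.
Step by step:
`a = [63, 43, 1, 48, 7]` → a = [63, 43, 1, 48, 7]
`b = a[1:4]` → b = [43, 1, 48]
`c = a` → c = [63, 43, 1, 48, 7] (same object as a)
`a[2] = 95` → a = [63, 43, 95, 48, 7] (same object as c); c = [63, 43, 95, 48, 7] (same object as a)
`b.append(776)` → b = [43, 1, 48, 776]
`print(a)` → prints [63, 43, 95, 48, 7]
`print(b)` → prints [43, 1, 48, 776]
`print(c)` → prints [63, 43, 95, 48, 7]

Answer:
[63, 43, 95, 48, 7]
[43, 1, 48, 776]
[63, 43, 95, 48, 7]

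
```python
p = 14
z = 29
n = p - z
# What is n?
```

Trace:
`p = 14` → p = 14
`z = 29` → z = 29
`n = p - z` → n = -15
So n = -15

Answer: -15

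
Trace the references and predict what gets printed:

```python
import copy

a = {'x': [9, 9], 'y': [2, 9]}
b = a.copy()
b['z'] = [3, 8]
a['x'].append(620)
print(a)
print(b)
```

Key concept: shallow copy of dict with mutable values.
Step by step:
`a = {'x': [9, 9], 'y': [2, 9]}` → a = {'x': [9, 9], 'y': [2, 9]}
`b = a.copy()` → b = {'x': [9, 9], 'y': [2, 9]}
`b['z'] = [3, 8]` → b = {'x': [9, 9], 'y': [2, 9], 'z': [3, 8]}
`a['x'].append(620)` → a = {'x': [9, 9, 620], 'y': [2, 9]}; b = {'x': [9, 9, 620], 'y': [2, 9], 'z': [3, 8]}
`print(a)` → prints {'x': [9, 9, 620], 'y': [2, 9]}
`print(b)` → prints {'x': [9, 9, 620], 'y': [2, 9], 'z': [3, 8]}

Answer:
{'x': [9, 9, 620], 'y': [2, 9]}
{'x': [9, 9, 620], 'y': [2, 9], 'z': [3, 8]}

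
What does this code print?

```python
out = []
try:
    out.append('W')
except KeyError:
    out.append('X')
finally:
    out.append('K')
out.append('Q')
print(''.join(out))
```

Execution trace: 'W' (try body, no exception) → 'K' (finally) → 'Q' (after the try/except). Output: WKQ

Answer: WKQ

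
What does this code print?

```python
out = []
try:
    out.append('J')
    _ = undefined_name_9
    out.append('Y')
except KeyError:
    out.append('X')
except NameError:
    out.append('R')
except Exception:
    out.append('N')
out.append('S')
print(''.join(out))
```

Execution trace: 'J' (try body) → 'R' (except NameError) → 'S' (after the try/except). Output: JRS

Answer: JRS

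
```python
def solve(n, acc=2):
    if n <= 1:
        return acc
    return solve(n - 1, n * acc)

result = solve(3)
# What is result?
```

Accumulator trace (n, acc): (3, 2) -> (2, 6) -> (1, 12) -> return 12

Answer: 12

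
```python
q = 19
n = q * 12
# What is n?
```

Trace:
`q = 19` → q = 19
`n = q * 12` → n = 228
So n = 228

Answer: 228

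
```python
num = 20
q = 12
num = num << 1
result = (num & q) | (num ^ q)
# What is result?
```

Trace:
`num = 20` → num = 20
`q = 12` → q = 12
`num = num << 1` → num = 40
`result = (num & q) | (num ^ q)` → result = 44
So result = 44

Answer: 44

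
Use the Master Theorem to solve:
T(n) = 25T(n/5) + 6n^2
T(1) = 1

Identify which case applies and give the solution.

a=25, b=5, f(n)=6n^2. log_5(25) = 2. Since c=2 = 2, Case 2 applies: T(n) = Θ(n^log_b(a) · log n) = O(n^2 log n).

Answer: O(n^2 log n) - Case 2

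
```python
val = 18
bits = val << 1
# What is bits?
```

Trace:
`val = 18` → val = 18
`bits = val << 1` → bits = 36
So bits = 36

Answer: 36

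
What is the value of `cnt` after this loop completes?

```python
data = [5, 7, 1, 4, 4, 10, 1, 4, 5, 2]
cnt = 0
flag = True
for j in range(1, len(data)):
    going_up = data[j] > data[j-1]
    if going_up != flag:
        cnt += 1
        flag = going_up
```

Count direction changes in [5, 7, 1, 4, 4, 10, 1, 4, 5, 2]
`cnt` takes the values: 0 → 1 → 2 → 3 → 4 → 5 → 6 → 7

Answer: 7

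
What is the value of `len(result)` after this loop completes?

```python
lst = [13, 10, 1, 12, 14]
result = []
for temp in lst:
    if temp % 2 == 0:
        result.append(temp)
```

Count even numbers in [13, 10, 1, 12, 14]
`result` takes the values: [] → [10] → [10, 12] → [10, 12, 14]
So `len(result)` = 3

Answer: 3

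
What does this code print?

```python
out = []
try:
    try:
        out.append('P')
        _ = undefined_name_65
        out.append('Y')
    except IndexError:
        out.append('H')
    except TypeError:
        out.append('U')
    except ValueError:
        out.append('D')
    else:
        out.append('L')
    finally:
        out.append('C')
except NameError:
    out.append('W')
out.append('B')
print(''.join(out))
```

Execution trace: 'P' (inner try body) → 'C' (inner finally) → 'W' (outer except NameError) → 'B' (after the try/except). Output: PCWB

Answer: PCWB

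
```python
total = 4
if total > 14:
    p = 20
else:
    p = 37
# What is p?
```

Trace:
`total = 4` → total = 4
`if total > 14: ...` → total > 14 is False, take else branch → p = 37
So p = 37

Answer: 37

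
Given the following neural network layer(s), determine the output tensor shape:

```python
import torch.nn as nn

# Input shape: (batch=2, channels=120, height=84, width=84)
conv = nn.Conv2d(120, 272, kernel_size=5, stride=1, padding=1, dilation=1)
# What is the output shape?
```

Input: (2, 120, 84, 84) -> Output: (2, 272, 82, 82)

Answer: (2, 272, 82, 82)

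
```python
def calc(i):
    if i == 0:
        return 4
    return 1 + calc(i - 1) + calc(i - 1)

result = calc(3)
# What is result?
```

calc(i) = 1 + 2·calc(i-1), calc(0)=4. Closed form: (4+1)·2^3 - 1 = 39.

Answer: 39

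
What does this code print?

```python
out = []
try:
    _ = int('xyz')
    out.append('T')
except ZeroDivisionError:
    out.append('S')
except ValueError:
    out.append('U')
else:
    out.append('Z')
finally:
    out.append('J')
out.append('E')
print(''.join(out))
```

Execution trace: 'U' (except ValueError) → 'J' (finally) → 'E' (after the try/except). Output: UJE

Answer: UJE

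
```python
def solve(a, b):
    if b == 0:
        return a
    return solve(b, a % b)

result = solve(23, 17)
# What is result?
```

solve(23, 17) -> solve(17, 6) -> solve(6, 5) -> solve(5, 1) -> solve(1, 0) -> 1

Answer: 1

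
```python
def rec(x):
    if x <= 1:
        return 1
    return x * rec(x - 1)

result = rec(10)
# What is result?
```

rec(10) = 10 * 9 * 8 * 7 * 6 * 5 * 4 * 3 * 2 * 1 = 3628800

Answer: 3628800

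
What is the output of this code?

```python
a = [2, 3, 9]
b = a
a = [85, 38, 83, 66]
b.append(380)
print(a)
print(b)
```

Key concept: rebinding vs mutation: a is rebound to a new list, b still points at the original.
Step by step:
`a = [2, 3, 9]` → a = [2, 3, 9]
`b = a` → b = [2, 3, 9] (same object as a)
`a = [85, 38, 83, 66]` → a = [85, 38, 83, 66]
`b.append(380)` → b = [2, 3, 9, 380]
`print(a)` → prints [85, 38, 83, 66]
`print(b)` → prints [2, 3, 9, 380]

Answer:
[85, 38, 83, 66]
[2, 3, 9, 380]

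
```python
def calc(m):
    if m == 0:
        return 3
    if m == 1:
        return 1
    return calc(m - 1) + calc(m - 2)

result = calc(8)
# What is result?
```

Build up from base cases: calc(0)=3, calc(1)=1, calc(2)=4, calc(3)=5, calc(4)=9, calc(5)=14, calc(6)=23, ..., calc(8)=60

Answer: 60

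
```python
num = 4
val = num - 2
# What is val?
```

Trace:
`num = 4` → num = 4
`val = num - 2` → val = 2
So val = 2

Answer: 2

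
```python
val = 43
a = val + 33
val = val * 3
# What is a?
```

Trace:
`val = 43` → val = 43
`a = val + 33` → a = 76
`val = val * 3` → val = 129
So a = 76

Answer: 76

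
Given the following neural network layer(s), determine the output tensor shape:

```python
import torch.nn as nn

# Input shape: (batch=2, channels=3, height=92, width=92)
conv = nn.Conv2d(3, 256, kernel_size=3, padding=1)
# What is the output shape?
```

Input: (2, 3, 92, 92) -> Output: (2, 256, 92, 92)

Answer: (2, 256, 92, 92)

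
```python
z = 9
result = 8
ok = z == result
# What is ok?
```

Trace:
`z = 9` → z = 9
`result = 8` → result = 8
`ok = z == result` → ok = False
So ok = False

Answer: False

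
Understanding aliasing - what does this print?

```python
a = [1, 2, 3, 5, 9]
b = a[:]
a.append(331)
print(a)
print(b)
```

Key concept: slice [:] creates copy.
Step by step:
`a = [1, 2, 3, 5, 9]` → a = [1, 2, 3, 5, 9]
`b = a[:]` → b = [1, 2, 3, 5, 9]
`a.append(331)` → a = [1, 2, 3, 5, 9, 331]
`print(a)` → prints [1, 2, 3, 5, 9, 331]
`print(b)` → prints [1, 2, 3, 5, 9]

Answer:
[1, 2, 3, 5, 9, 331]
[1, 2, 3, 5, 9]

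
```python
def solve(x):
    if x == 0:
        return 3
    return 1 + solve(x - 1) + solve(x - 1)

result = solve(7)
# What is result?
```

solve(x) = 1 + 2·solve(x-1), solve(0)=3. Closed form: (3+1)·2^7 - 1 = 511.

Answer: 511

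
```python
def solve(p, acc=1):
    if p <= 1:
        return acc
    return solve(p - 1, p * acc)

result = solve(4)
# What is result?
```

Accumulator trace (n, acc): (4, 1) -> (3, 4) -> (2, 12) -> (1, 24) -> return 24

Answer: 24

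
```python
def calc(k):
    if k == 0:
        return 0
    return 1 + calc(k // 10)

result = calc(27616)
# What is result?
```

Count of digits of 27616: 5

Answer: 5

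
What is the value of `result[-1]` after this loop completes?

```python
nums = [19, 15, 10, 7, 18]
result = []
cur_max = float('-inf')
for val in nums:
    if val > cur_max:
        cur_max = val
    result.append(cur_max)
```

Running max ends at 19
`result` takes the values: [] → [19] → [19, 19] → [19, 19, 19] → [19, 19, 19, 19] → [19, 19, 19, 19, 19]
So `result[-1]` = 19

Answer: 19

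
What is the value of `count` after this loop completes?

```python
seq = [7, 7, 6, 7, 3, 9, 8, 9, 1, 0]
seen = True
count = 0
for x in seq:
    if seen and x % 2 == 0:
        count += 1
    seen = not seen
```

Count even values at even positions
`count` takes the values: 0 → 1 → 2

Answer: 2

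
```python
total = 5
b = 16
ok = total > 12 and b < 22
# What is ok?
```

Trace:
`total = 5` → total = 5
`b = 16` → b = 16
`ok = total > 12 and b < 22` → ok = False
So ok = False

Answer: False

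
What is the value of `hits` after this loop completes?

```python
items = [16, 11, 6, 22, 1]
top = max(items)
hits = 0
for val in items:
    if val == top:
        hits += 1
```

Count of max value 22 in [16, 11, 6, 22, 1]
`hits` takes the values: 0 → 1

Answer: 1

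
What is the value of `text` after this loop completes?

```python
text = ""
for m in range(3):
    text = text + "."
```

Repeat '.' 3 times
`text` takes the values: "" → "." → ".." → "..."

Answer: "..."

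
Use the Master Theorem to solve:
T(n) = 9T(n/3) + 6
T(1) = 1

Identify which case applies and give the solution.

a=9, b=3, f(n)=6. log_3(9) = 2. Since c=0 < 2, Case 1 applies: T(n) = Θ(n^log_b(a)) = O(n^2).

Answer: O(n^2) - Case 1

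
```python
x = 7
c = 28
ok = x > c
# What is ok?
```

Trace:
`x = 7` → x = 7
`c = 28` → c = 28
`ok = x > c` → ok = False
So ok = False

Answer: False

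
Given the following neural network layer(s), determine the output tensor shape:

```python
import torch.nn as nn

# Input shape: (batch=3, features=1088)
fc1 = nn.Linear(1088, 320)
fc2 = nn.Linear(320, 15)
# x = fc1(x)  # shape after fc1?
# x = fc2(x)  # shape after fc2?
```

Input: (3, 1088) -> after fc1: (3, 320) -> Output: (3, 15)

Answer: (3, 15)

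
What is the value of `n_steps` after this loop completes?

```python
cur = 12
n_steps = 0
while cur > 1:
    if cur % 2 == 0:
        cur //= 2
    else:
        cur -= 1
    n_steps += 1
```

Steps to reduce 12 to 1
`n_steps` takes the values: 0 → 1 → 2 → 3 → 4

Answer: 4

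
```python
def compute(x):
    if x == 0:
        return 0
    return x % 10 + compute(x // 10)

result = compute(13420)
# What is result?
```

Sum of digits of 13420: 0 + 2 + 4 + 3 + 1 = 10

Answer: 10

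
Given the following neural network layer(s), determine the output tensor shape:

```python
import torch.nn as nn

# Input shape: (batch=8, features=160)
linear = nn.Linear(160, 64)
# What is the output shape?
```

Input: (8, 160) -> Output: (8, 64)

Answer: (8, 64)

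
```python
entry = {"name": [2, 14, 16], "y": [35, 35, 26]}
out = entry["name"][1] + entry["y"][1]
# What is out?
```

Trace:
`entry = {"name": [2, 14, 16], "y": [35, 35, 26]}` → entry = {'name': [2, 14, 16], 'y': [35, 35, 26]}
`out = entry["name"][1] + entry["y"][1]` → out = 49
So out = 49

Answer: 49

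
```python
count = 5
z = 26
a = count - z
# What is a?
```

Trace:
`count = 5` → count = 5
`z = 26` → z = 26
`a = count - z` → a = -21
So a = -21

Answer: -21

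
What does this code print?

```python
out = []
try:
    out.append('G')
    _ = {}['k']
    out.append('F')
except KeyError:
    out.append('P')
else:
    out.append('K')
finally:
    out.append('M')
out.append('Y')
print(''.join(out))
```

Execution trace: 'G' (try body) → 'P' (except KeyError) → 'M' (finally) → 'Y' (after the try/except). Output: GPMY

Answer: GPMY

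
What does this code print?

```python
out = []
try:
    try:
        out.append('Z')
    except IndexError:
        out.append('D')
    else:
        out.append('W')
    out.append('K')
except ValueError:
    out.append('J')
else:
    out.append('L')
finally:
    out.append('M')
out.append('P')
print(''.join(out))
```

Execution trace: 'Z' (inner try body, no exception) → 'W' (inner else) → 'K' (try body, no exception) → 'L' (else) → 'M' (finally) → 'P' (after the try/except). Output: ZWKLMP

Answer: ZWKLMP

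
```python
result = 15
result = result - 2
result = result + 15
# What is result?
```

Trace:
`result = 15` → result = 15
`result = result - 2` → result = 13
`result = result + 15` → result = 28
So result = 28

Answer: 28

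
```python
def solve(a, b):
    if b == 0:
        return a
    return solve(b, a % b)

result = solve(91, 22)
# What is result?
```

solve(91, 22) -> solve(22, 3) -> solve(3, 1) -> solve(1, 0) -> 1

Answer: 1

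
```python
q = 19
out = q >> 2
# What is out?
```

Trace:
`q = 19` → q = 19
`out = q >> 2` → out = 4
So out = 4

Answer: 4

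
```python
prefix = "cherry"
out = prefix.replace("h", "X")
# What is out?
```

Trace:
`prefix = "cherry"` → prefix = 'cherry'
`out = prefix.replace("h", "X")` → out = 'cXerry'
So out = 'cXerry'

Answer: 'cXerry'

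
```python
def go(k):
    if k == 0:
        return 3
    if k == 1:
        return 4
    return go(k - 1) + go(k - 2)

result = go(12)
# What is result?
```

Build up from base cases: go(0)=3, go(1)=4, go(2)=7, go(3)=11, go(4)=18, go(5)=29, go(6)=47, ..., go(12)=843

Answer: 843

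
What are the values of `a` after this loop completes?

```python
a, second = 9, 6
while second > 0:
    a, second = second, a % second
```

GCD of 9 and 6
`a` takes the values: 9 → 6 → 3

Answer: 3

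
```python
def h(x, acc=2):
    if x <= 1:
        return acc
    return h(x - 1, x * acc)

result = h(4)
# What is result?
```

Accumulator trace (n, acc): (4, 2) -> (3, 8) -> (2, 24) -> (1, 48) -> return 48

Answer: 48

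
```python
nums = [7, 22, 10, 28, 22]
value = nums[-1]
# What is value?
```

Trace:
`nums = [7, 22, 10, 28, 22]` → nums = [7, 22, 10, 28, 22]
`value = nums[-1]` → value = 22
So value = 22

Answer: 22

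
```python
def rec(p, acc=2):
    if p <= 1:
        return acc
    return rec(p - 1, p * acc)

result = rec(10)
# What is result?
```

Accumulator trace (n, acc): (10, 2) -> (9, 20) -> (8, 180) -> (7, 1440) -> (6, 10080) -> (5, 60480) -> (4, 302400) -> (3, 1209600) -> (2, 3628800) -> (1, 7257600) -> return 7257600

Answer: 7257600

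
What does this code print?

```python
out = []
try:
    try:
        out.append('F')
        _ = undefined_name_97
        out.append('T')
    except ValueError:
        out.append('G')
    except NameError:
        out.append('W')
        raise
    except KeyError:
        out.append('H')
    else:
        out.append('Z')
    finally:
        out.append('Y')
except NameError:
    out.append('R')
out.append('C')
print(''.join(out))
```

Execution trace: 'F' (inner try body) → 'W' (inner except NameError) → 'Y' (inner finally) → 'R' (outer except NameError) → 'C' (after the try/except). Output: FWYRC

Answer: FWYRC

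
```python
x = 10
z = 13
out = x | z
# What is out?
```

Trace:
`x = 10` → x = 10
`z = 13` → z = 13
`out = x | z` → out = 15
So out = 15

Answer: 15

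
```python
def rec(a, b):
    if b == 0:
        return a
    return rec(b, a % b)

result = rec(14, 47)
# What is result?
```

rec(14, 47) -> rec(47, 14) -> rec(14, 5) -> rec(5, 4) -> rec(4, 1) -> rec(1, 0) -> 1

Answer: 1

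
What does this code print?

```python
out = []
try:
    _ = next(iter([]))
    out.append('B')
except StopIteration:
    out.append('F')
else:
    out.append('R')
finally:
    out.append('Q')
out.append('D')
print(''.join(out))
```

Execution trace: 'F' (except StopIteration) → 'Q' (finally) → 'D' (after the try/except). Output: FQD

Answer: FQD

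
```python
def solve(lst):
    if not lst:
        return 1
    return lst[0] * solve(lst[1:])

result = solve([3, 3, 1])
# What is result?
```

Product over [3, 3, 1] = 3 * 3 * 1 = 9

Answer: 9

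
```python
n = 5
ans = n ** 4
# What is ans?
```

Trace:
`n = 5` → n = 5
`ans = n ** 4` → ans = 625
So ans = 625

Answer: 625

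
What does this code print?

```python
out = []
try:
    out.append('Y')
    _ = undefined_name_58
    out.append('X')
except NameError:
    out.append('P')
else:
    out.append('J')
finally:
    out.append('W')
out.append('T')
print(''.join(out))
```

Execution trace: 'Y' (try body) → 'P' (except NameError) → 'W' (finally) → 'T' (after the try/except). Output: YPWT

Answer: YPWT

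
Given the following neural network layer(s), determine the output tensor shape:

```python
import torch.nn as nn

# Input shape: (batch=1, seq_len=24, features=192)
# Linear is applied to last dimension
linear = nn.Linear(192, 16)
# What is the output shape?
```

Input: (1, 24, 192) -> Output: (1, 24, 16)

Answer: (1, 24, 16)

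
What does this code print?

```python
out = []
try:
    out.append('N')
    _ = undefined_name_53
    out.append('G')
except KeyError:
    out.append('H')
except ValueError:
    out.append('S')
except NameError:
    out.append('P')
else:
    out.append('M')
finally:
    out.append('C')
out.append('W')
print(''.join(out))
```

Execution trace: 'N' (try body) → 'P' (except NameError) → 'C' (finally) → 'W' (after the try/except). Output: NPCW

Answer: NPCW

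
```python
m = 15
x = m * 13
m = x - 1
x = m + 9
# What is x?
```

Trace:
`m = 15` → m = 15
`x = m * 13` → x = 195
`m = x - 1` → m = 194
`x = m + 9` → x = 203
So x = 203

Answer: 203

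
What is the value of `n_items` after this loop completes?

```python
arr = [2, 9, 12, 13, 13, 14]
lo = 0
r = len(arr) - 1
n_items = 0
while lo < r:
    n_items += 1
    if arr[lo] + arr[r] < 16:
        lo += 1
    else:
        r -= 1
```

Steps to find pair summing to 16
`n_items` takes the values: 0 → 1 → 2 → 3 → 4 → 5

Answer: 5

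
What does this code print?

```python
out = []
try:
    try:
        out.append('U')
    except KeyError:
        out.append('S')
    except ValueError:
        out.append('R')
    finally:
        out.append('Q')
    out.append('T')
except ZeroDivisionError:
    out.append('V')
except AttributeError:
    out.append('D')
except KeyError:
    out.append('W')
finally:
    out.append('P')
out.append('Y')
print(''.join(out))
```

Execution trace: 'U' (inner try body, no exception) → 'Q' (inner finally) → 'T' (try body, no exception) → 'P' (finally) → 'Y' (after the try/except). Output: UQTPY

Answer: UQTPY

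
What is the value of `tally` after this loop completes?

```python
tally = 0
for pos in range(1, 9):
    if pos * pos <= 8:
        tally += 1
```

Count numbers where pos² ≤ 8
`tally` takes the values: 0 → 1 → 2

Answer: 2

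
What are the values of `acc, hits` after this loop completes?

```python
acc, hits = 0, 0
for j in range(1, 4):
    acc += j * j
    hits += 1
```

Sum of squares and count
`acc, hits` takes the values: (0, 0) → (1, 0) → (1, 1) → (5, 1) → (5, 2) → (14, 2) → (14, 3)

Answer: 14, 3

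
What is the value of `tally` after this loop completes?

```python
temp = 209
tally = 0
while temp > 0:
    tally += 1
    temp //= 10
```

Count digits by repeated division by 10
`tally` takes the values: 0 → 1 → 2 → 3

Answer: 3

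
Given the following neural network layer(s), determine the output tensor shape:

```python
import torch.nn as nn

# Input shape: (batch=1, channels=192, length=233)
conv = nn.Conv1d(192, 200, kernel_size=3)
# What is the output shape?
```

Input: (1, 192, 233) -> Output: (1, 200, 231)

Answer: (1, 200, 231)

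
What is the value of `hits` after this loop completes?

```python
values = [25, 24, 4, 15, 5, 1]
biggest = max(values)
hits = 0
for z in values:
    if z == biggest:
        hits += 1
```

Count of max value 25 in [25, 24, 4, 15, 5, 1]
`hits` takes the values: 0 → 1

Answer: 1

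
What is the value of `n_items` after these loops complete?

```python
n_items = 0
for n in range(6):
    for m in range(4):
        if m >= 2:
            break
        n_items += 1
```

Inner breaks at 2, outer runs 6 times
`n_items` takes the values: 0 → 1 → 2 → 3 → 4 → 5 → 6 → 7 → 8 → 9 → 10 → 11 → 12

Answer: 12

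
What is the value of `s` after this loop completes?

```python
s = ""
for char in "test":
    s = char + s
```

Reverse 'test'
`s` takes the values: "" → "t" → "et" → "set" → "tset"

Answer: "tset"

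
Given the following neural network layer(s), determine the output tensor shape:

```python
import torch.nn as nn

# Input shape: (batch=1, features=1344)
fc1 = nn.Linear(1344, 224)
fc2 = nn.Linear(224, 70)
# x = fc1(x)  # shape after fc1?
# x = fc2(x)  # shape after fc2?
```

Input: (1, 1344) -> after fc1: (1, 224) -> Output: (1, 70)

Answer: (1, 70)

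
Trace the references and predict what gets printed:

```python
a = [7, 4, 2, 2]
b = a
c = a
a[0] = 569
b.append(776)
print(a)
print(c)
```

Key concept: multiple aliases.
Step by step:
`a = [7, 4, 2, 2]` → a = [7, 4, 2, 2]
`b = a` → b = [7, 4, 2, 2] (same object as a)
`c = a` → c = [7, 4, 2, 2] (same object as a, b)
`a[0] = 569` → a = [569, 4, 2, 2] (same object as b, c); b = [569, 4, 2, 2] (same object as a, c); c = [569, 4, 2, 2] (same object as a, b)
`b.append(776)` → a = [569, 4, 2, 2, 776] (same object as b, c); b = [569, 4, 2, 2, 776] (same object as a, c); c = [569, 4, 2, 2, 776] (same object as a, b)
`print(a)` → prints [569, 4, 2, 2, 776]
`print(c)` → prints [569, 4, 2, 2, 776]

Answer:
[569, 4, 2, 2, 776]
[569, 4, 2, 2, 776]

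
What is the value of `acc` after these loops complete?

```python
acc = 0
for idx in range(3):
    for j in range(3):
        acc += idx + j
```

Sum of all idx+j for idx,j in 3x3
`acc` takes the values: 0 → 1 → 3 → 4 → 6 → 9 → 11 → 14 → 18

Answer: 18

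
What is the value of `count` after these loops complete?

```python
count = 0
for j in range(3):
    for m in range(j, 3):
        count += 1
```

Upper triangle: 3 + 2 + ... + 1
`count` takes the values: 0 → 1 → 2 → 3 → 4 → 5 → 6

Answer: 6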